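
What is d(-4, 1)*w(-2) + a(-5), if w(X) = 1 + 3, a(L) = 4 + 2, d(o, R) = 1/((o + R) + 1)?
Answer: 4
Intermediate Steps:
d(o, R) = 1/(1 + R + o) (d(o, R) = 1/((R + o) + 1) = 1/(1 + R + o))
a(L) = 6
w(X) = 4
d(-4, 1)*w(-2) + a(-5) = 4/(1 + 1 - 4) + 6 = 4/(-2) + 6 = -½*4 + 6 = -2 + 6 = 4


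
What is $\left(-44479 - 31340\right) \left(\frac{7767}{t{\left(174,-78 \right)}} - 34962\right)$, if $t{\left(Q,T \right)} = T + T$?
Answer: $\frac{138037057047}{52} \approx 2.6546 \cdot 10^{9}$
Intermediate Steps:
$t{\left(Q,T \right)} = 2 T$
$\left(-44479 - 31340\right) \left(\frac{7767}{t{\left(174,-78 \right)}} - 34962\right) = \left(-44479 - 31340\right) \left(\frac{7767}{2 \left(-78\right)} - 34962\right) = - 75819 \left(\frac{7767}{-156} - 34962\right) = - 75819 \left(7767 \left(- \frac{1}{156}\right) - 34962\right) = - 75819 \left(- \frac{2589}{52} - 34962\right) = \left(-75819\right) \left(- \frac{1820613}{52}\right) = \frac{138037057047}{52}$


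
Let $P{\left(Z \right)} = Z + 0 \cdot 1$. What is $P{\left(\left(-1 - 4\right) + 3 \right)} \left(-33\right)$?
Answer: $66$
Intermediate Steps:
$P{\left(Z \right)} = Z$ ($P{\left(Z \right)} = Z + 0 = Z$)
$P{\left(\left(-1 - 4\right) + 3 \right)} \left(-33\right) = \left(\left(-1 - 4\right) + 3\right) \left(-33\right) = \left(-5 + 3\right) \left(-33\right) = \left(-2\right) \left(-33\right) = 66$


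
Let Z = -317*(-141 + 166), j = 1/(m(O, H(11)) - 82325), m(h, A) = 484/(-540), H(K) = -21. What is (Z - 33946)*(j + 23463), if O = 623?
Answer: -10918603864792323/11113996 ≈ -9.8242e+8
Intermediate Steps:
m(h, A) = -121/135 (m(h, A) = 484*(-1/540) = -121/135)
j = -135/11113996 (j = 1/(-121/135 - 82325) = 1/(-11113996/135) = -135/11113996 ≈ -1.2147e-5)
Z = -7925 (Z = -317*25 = -7925)
(Z - 33946)*(j + 23463) = (-7925 - 33946)*(-135/11113996 + 23463) = -41871*260767688013/11113996 = -10918603864792323/11113996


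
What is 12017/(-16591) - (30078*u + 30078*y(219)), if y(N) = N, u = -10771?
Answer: 5265702270079/16591 ≈ 3.1738e+8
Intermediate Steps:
12017/(-16591) - (30078*u + 30078*y(219)) = 12017/(-16591) - 30078/(1/(-10771 + 219)) = 12017*(-1/16591) - 30078/(1/(-10552)) = -12017/16591 - 30078/(-1/10552) = -12017/16591 - 30078*(-10552) = -12017/16591 + 317383056 = 5265702270079/16591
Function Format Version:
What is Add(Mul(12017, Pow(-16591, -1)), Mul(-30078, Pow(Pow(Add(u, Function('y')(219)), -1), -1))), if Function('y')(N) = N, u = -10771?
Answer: Rational(5265702270079, 16591) ≈ 3.1738e+8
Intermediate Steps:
Add(Mul(12017, Pow(-16591, -1)), Mul(-30078, Pow(Pow(Add(u, Function('y')(219)), -1), -1))) = Add(Mul(12017, Pow(-16591, -1)), Mul(-30078, Pow(Pow(Add(-10771, 219), -1), -1))) = Add(Mul(12017, Rational(-1, 16591)), Mul(-30078, Pow(Pow(-10552, -1), -1))) = Add(Rational(-12017, 16591), Mul(-30078, Pow(Rational(-1, 10552), -1))) = Add(Rational(-12017, 16591), Mul(-30078, -10552)) = Add(Rational(-12017, 16591), 317383056) = Rational(5265702270079, 16591)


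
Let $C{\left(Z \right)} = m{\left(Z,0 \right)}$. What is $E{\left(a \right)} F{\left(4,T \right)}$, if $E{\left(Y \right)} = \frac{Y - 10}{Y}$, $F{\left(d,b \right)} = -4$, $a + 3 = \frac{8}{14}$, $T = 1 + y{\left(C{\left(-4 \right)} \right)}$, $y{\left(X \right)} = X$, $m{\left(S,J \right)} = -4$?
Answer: $- \frac{348}{17} \approx -20.471$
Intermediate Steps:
$C{\left(Z \right)} = -4$
$T = -3$ ($T = 1 - 4 = -3$)
$a = - \frac{17}{7}$ ($a = -3 + \frac{8}{14} = -3 + 8 \cdot \frac{1}{14} = -3 + \frac{4}{7} = - \frac{17}{7} \approx -2.4286$)
$E{\left(Y \right)} = \frac{-10 + Y}{Y}$
$E{\left(a \right)} F{\left(4,T \right)} = \frac{-10 - \frac{17}{7}}{- \frac{17}{7}} \left(-4\right) = \left(- \frac{7}{17}\right) \left(- \frac{87}{7}\right) \left(-4\right) = \frac{87}{17} \left(-4\right) = - \frac{348}{17}$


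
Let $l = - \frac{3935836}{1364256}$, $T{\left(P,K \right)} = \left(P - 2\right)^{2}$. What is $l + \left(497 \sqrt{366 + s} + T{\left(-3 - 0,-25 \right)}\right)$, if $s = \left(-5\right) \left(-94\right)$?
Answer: $\frac{7542641}{341064} + 994 \sqrt{209} \approx 14392.0$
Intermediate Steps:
$s = 470$
$T{\left(P,K \right)} = \left(-2 + P\right)^{2}$
$l = - \frac{983959}{341064}$ ($l = \left(-3935836\right) \frac{1}{1364256} = - \frac{983959}{341064} \approx -2.885$)
$l + \left(497 \sqrt{366 + s} + T{\left(-3 - 0,-25 \right)}\right) = - \frac{983959}{341064} + \left(497 \sqrt{366 + 470} + \left(-2 - 3\right)^{2}\right) = - \frac{983959}{341064} + \left(497 \sqrt{836} + \left(-2 + \left(-3 + 0\right)\right)^{2}\right) = - \frac{983959}{341064} + \left(497 \cdot 2 \sqrt{209} + \left(-2 - 3\right)^{2}\right) = - \frac{983959}{341064} + \left(994 \sqrt{209} + \left(-5\right)^{2}\right) = - \frac{983959}{341064} + \left(994 \sqrt{209} + 25\right) = - \frac{983959}{341064} + \left(25 + 994 \sqrt{209}\right) = \frac{7542641}{341064} + 994 \sqrt{209}$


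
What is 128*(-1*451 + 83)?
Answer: -47104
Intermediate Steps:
128*(-1*451 + 83) = 128*(-451 + 83) = 128*(-368) = -47104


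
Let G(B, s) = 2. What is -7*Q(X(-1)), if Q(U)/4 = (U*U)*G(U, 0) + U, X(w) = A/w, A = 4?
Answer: -784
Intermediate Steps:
X(w) = 4/w
Q(U) = 4*U + 8*U² (Q(U) = 4*((U*U)*2 + U) = 4*(U²*2 + U) = 4*(2*U² + U) = 4*(U + 2*U²) = 4*U + 8*U²)
-7*Q(X(-1)) = -28*4/(-1)*(1 + 2*(4/(-1))) = -28*4*(-1)*(1 + 2*(4*(-1))) = -28*(-4)*(1 + 2*(-4)) = -28*(-4)*(1 - 8) = -28*(-4)*(-7) = -7*112 = -784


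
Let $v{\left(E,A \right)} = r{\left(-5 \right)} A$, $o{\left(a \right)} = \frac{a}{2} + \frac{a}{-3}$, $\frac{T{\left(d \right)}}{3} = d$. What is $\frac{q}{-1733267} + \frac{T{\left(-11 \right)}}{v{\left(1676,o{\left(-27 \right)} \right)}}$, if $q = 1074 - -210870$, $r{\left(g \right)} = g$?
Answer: $- \frac{41311034}{25999005} \approx -1.5889$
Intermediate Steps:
$T{\left(d \right)} = 3 d$
$q = 211944$ ($q = 1074 + 210870 = 211944$)
$o{\left(a \right)} = \frac{a}{6}$ ($o{\left(a \right)} = a \frac{1}{2} + a \left(- \frac{1}{3}\right) = \frac{a}{2} - \frac{a}{3} = \frac{a}{6}$)
$v{\left(E,A \right)} = - 5 A$
$\frac{q}{-1733267} + \frac{T{\left(-11 \right)}}{v{\left(1676,o{\left(-27 \right)} \right)}} = \frac{211944}{-1733267} + \frac{3 \left(-11\right)}{\left(-5\right) \frac{1}{6} \left(-27\right)} = 211944 \left(- \frac{1}{1733267}\right) - \frac{33}{\left(-5\right) \left(- \frac{9}{2}\right)} = - \frac{211944}{1733267} - \frac{33}{\frac{45}{2}} = - \frac{211944}{1733267} - \frac{22}{15} = - \frac{41311034}{25999005}$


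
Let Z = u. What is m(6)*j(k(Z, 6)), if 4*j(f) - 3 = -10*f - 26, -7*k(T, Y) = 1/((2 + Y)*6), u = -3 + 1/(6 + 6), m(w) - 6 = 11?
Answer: -65603/672 ≈ -97.624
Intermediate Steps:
m(w) = 17 (m(w) = 6 + 11 = 17)
u = -35/12 (u = -3 + 1/12 = -35/12 ≈ -2.9167)
Z = -35/12 ≈ -2.9167
k(T, Y) = -1/(42*(2 + Y)) (k(T, Y) = -1/(7*(2 + Y)*6) = -1/(42*(2 + Y)))
j(f) = -23/4 - 5*f/2 (j(f) = ¾ + (-10*f - 26)/4 = ¾ + (-26 - 10*f)/4 = ¾ + (-13/2 - 5*f/2) = -23/4 - 5*f/2)
m(6)*j(k(Z, 6)) = 17*(-23/4 - (-5)/(2*(84 + 42*6))) = 17*(-23/4 - (-5)/(2*(84 + 252))) = 17*(-23/4 - (-5)/(2*336)) = 17*(-23/4 - 5/2*(-1/336)) = 17*(-23/4 + 5/672) = 17*(-3859/672) = -65603/672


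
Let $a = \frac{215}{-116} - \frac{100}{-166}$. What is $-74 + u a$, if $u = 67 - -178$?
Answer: $- \frac{3663497}{9628} \approx -380.5$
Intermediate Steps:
$a = - \frac{12045}{9628}$ ($a = 215 \left(- \frac{1}{116}\right) - - \frac{50}{83} = - \frac{215}{116} + \frac{50}{83} = - \frac{12045}{9628} \approx -1.251$)
$u = 245$ ($u = 67 + 178 = 245$)
$-74 + u a = -74 + 245 \left(- \frac{12045}{9628}\right) = -74 - \frac{2951025}{9628} = - \frac{3663497}{9628}$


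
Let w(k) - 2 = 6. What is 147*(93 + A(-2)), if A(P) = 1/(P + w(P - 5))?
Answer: 27391/2 ≈ 13696.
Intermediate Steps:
w(k) = 8 (w(k) = 2 + 6 = 8)
A(P) = 1/(8 + P) (A(P) = 1/(P + 8) = 1/(8 + P))
147*(93 + A(-2)) = 147*(93 + 1/(8 - 2)) = 147*(93 + 1/6) = 147*(93 + ⅙) = 147*(559/6) = 27391/2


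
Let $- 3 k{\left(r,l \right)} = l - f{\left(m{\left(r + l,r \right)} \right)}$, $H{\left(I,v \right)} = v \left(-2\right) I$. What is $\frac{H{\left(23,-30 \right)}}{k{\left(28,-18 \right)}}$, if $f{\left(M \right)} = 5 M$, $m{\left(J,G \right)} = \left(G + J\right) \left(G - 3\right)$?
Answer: $\frac{1035}{1192} \approx 0.86829$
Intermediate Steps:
$m{\left(J,G \right)} = \left(-3 + G\right) \left(G + J\right)$ ($m{\left(J,G \right)} = \left(G + J\right) \left(-3 + G\right) = \left(-3 + G\right) \left(G + J\right)$)
$H{\left(I,v \right)} = - 2 I v$ ($H{\left(I,v \right)} = - 2 v I = - 2 I v$)
$k{\left(r,l \right)} = - 10 r - \frac{16 l}{3} + \frac{5 r^{2}}{3} + \frac{5 r \left(l + r\right)}{3}$ ($k{\left(r,l \right)} = - \frac{l - 5 \left(r^{2} - 3 r - 3 \left(r + l\right) + r \left(r + l\right)\right)}{3} = - \frac{l - 5 \left(r^{2} - 3 r - 3 \left(l + r\right) + r \left(l + r\right)\right)}{3} = - \frac{l - 5 \left(r^{2} - 3 r - \left(3 l + 3 r\right) + r \left(l + r\right)\right)}{3} = - \frac{l - 5 \left(r^{2} - 6 r - 3 l + r \left(l + r\right)\right)}{3} = - \frac{l - \left(- 30 r - 15 l + 5 r^{2} + 5 r \left(l + r\right)\right)}{3} = - \frac{l + \left(- 5 r^{2} + 15 l + 30 r - 5 r \left(l + r\right)\right)}{3} = - \frac{- 5 r^{2} + 16 l + 30 r - 5 r \left(l + r\right)}{3} = - 10 r - \frac{16 l}{3} + \frac{5 r^{2}}{3} + \frac{5 r \left(l + r\right)}{3}$)
$\frac{H{\left(23,-30 \right)}}{k{\left(28,-18 \right)}} = \frac{\left(-2\right) 23 \left(-30\right)}{\left(-10\right) 28 - -96 + \frac{10 \cdot 28^{2}}{3} + \frac{5}{3} \left(-18\right) 28} = \frac{1380}{-280 + 96 + \frac{10}{3} \cdot 784 - 840} = \frac{1380}{-280 + 96 + \frac{7840}{3} - 840} = \frac{1380}{\frac{4768}{3}} = 1380 \cdot \frac{3}{4768} = \frac{1035}{1192}$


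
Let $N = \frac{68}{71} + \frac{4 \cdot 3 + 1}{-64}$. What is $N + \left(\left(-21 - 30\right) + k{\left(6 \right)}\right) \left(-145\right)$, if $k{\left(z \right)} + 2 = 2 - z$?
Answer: $\frac{37559589}{4544} \approx 8265.8$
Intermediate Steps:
$N = \frac{3429}{4544}$ ($N = 68 \cdot \frac{1}{71} + \left(12 + 1\right) \left(- \frac{1}{64}\right) = \frac{68}{71} + 13 \left(- \frac{1}{64}\right) = \frac{68}{71} - \frac{13}{64} = \frac{3429}{4544} \approx 0.75462$)
$k{\left(z \right)} = - z$ ($k{\left(z \right)} = -2 - \left(-2 + z\right) = - z$)
$N + \left(\left(-21 - 30\right) + k{\left(6 \right)}\right) \left(-145\right) = \frac{3429}{4544} + \left(\left(-21 - 30\right) - 6\right) \left(-145\right) = \frac{3429}{4544} + \left(-51 - 6\right) \left(-145\right) = \frac{3429}{4544} - -8265 = \frac{3429}{4544} + 8265 = \frac{37559589}{4544}$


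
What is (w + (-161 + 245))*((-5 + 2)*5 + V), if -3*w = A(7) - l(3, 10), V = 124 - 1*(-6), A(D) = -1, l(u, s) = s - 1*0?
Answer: 30245/3 ≈ 10082.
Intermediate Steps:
l(u, s) = s (l(u, s) = s + 0 = s)
V = 130 (V = 124 + 6 = 130)
w = 11/3 (w = -(-1 - 1*10)/3 = -(-1 - 10)/3 = -1/3*(-11) = 11/3 ≈ 3.6667)
(w + (-161 + 245))*((-5 + 2)*5 + V) = (11/3 + (-161 + 245))*((-5 + 2)*5 + 130) = (11/3 + 84)*(-3*5 + 130) = 263*(-15 + 130)/3 = (263/3)*115 = 30245/3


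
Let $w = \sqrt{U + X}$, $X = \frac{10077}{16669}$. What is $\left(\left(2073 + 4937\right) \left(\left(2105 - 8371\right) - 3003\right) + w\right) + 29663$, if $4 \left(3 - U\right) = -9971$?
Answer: $-64946027 + \frac{\sqrt{2774503959515}}{33338} \approx -6.4946 \cdot 10^{7}$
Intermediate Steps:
$U = \frac{9983}{4}$ ($U = 3 - - \frac{9971}{4} = 3 + \frac{9971}{4} = \frac{9983}{4} \approx 2495.8$)
$X = \frac{10077}{16669}$ ($X = 10077 \cdot \frac{1}{16669} = \frac{10077}{16669} \approx 0.60454$)
$w = \frac{\sqrt{2774503959515}}{33338}$ ($w = \sqrt{\frac{9983}{4} + \frac{10077}{16669}} = \sqrt{\frac{166446935}{66676}} = \frac{\sqrt{2774503959515}}{33338} \approx 49.964$)
$\left(\left(2073 + 4937\right) \left(\left(2105 - 8371\right) - 3003\right) + w\right) + 29663 = \left(\left(2073 + 4937\right) \left(\left(2105 - 8371\right) - 3003\right) + \frac{\sqrt{2774503959515}}{33338}\right) + 29663 = \left(7010 \left(-6266 - 3003\right) + \frac{\sqrt{2774503959515}}{33338}\right) + 29663 = \left(7010 \left(-9269\right) + \frac{\sqrt{2774503959515}}{33338}\right) + 29663 = \left(-64975690 + \frac{\sqrt{2774503959515}}{33338}\right) + 29663 = -64946027 + \frac{\sqrt{2774503959515}}{33338}$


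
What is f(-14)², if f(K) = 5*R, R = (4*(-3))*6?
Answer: 129600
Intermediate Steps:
R = -72 (R = -12*6 = -72)
f(K) = -360 (f(K) = 5*(-72) = -360)
f(-14)² = (-360)² = 129600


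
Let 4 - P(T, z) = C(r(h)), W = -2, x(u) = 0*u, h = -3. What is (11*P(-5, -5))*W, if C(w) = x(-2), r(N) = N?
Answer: -88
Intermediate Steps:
x(u) = 0
C(w) = 0
P(T, z) = 4 (P(T, z) = 4 - 1*0 = 4 + 0 = 4)
(11*P(-5, -5))*W = (11*4)*(-2) = 44*(-2) = -88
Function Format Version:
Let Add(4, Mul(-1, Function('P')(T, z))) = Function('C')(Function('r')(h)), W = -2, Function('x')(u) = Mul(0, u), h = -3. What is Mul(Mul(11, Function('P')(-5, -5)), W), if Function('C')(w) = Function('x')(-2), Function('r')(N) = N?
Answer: -88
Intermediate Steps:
Function('x')(u) = 0
Function('C')(w) = 0
Function('P')(T, z) = 4 (Function('P')(T, z) = Add(4, Mul(-1, 0)) = Add(4, 0) = 4)
Mul(Mul(11, Function('P')(-5, -5)), W) = Mul(Mul(11, 4), -2) = Mul(44, -2) = -88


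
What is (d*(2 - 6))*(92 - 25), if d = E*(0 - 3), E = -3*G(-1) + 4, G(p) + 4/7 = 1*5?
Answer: -52260/7 ≈ -7465.7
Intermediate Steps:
G(p) = 31/7 (G(p) = -4/7 + 1*5 = -4/7 + 5 = 31/7)
E = -65/7 (E = -3*31/7 + 4 = -93/7 + 4 = -65/7 ≈ -9.2857)
d = 195/7 (d = -65*(0 - 3)/7 = -65/7*(-3) = 195/7 ≈ 27.857)
(d*(2 - 6))*(92 - 25) = (195*(2 - 6)/7)*(92 - 25) = ((195/7)*(-4))*67 = -780/7*67 = -52260/7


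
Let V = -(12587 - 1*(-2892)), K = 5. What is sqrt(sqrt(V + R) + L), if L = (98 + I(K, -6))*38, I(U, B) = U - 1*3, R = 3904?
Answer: sqrt(3800 + 5*I*sqrt(463)) ≈ 61.65 + 0.8726*I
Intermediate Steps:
I(U, B) = -3 + U (I(U, B) = U - 3 = -3 + U)
L = 3800 (L = (98 + (-3 + 5))*38 = (98 + 2)*38 = 100*38 = 3800)
V = -15479 (V = -(12587 + 2892) = -1*15479 = -15479)
sqrt(sqrt(V + R) + L) = sqrt(sqrt(-15479 + 3904) + 3800) = sqrt(sqrt(-11575) + 3800) = sqrt(5*I*sqrt(463) + 3800) = sqrt(3800 + 5*I*sqrt(463))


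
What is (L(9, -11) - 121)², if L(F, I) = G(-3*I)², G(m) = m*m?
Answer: 1406121640000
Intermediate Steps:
G(m) = m²
L(F, I) = 81*I⁴ (L(F, I) = ((-3*I)²)² = (9*I²)² = 81*I⁴)
(L(9, -11) - 121)² = (81*(-11)⁴ - 121)² = (81*14641 - 121)² = (1185921 - 121)² = 1185800² = 1406121640000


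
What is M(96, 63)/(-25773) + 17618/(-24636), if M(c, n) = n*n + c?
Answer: -92369009/105823938 ≈ -0.87286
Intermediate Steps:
M(c, n) = c + n² (M(c, n) = n² + c = c + n²)
M(96, 63)/(-25773) + 17618/(-24636) = (96 + 63²)/(-25773) + 17618/(-24636) = (96 + 3969)*(-1/25773) + 17618*(-1/24636) = 4065*(-1/25773) - 8809/12318 = -1355/8591 - 8809/12318 = -92369009/105823938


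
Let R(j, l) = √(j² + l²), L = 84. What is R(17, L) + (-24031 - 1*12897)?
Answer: -36928 + √7345 ≈ -36842.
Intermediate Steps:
R(17, L) + (-24031 - 1*12897) = √(17² + 84²) + (-24031 - 1*12897) = √(289 + 7056) + (-24031 - 12897) = √7345 - 36928 = -36928 + √7345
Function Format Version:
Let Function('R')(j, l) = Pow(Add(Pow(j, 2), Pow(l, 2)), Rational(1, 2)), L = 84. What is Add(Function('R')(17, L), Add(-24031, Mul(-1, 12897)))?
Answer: Add(-36928, Pow(7345, Rational(1, 2))) ≈ -36842.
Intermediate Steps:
Add(Function('R')(17, L), Add(-24031, Mul(-1, 12897))) = Add(Pow(Add(Pow(17, 2), Pow(84, 2)), Rational(1, 2)), Add(-24031, Mul(-1, 12897))) = Add(Pow(Add(289, 7056), Rational(1, 2)), Add(-24031, -12897)) = Add(Pow(7345, Rational(1, 2)), -36928) = Add(-36928, Pow(7345, Rational(1, 2)))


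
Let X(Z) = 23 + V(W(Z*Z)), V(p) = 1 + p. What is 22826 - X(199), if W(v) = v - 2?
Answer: -16797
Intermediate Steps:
W(v) = -2 + v
X(Z) = 22 + Z**2 (X(Z) = 23 + (1 + (-2 + Z*Z)) = 23 + (1 + (-2 + Z**2)) = 23 + (-1 + Z**2) = 22 + Z**2)
22826 - X(199) = 22826 - (22 + 199**2) = 22826 - (22 + 39601) = 22826 - 1*39623 = 22826 - 39623 = -16797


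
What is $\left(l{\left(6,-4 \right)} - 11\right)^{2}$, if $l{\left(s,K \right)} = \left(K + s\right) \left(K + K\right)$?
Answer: $729$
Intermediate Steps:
$l{\left(s,K \right)} = 2 K \left(K + s\right)$ ($l{\left(s,K \right)} = \left(K + s\right) 2 K = 2 K \left(K + s\right)$)
$\left(l{\left(6,-4 \right)} - 11\right)^{2} = \left(2 \left(-4\right) \left(-4 + 6\right) - 11\right)^{2} = \left(2 \left(-4\right) 2 - 11\right)^{2} = \left(-16 - 11\right)^{2} = \left(-27\right)^{2} = 729$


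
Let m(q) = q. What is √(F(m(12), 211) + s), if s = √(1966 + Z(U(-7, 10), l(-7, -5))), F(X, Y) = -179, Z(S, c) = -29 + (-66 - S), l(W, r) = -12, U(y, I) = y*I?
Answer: √(-179 + √1941) ≈ 11.617*I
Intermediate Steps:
U(y, I) = I*y
Z(S, c) = -95 - S
s = √1941 (s = √(1966 + (-95 - 10*(-7))) = √(1966 + (-95 - 1*(-70))) = √(1966 + (-95 + 70)) = √(1966 - 25) = √1941 ≈ 44.057)
√(F(m(12), 211) + s) = √(-179 + √1941)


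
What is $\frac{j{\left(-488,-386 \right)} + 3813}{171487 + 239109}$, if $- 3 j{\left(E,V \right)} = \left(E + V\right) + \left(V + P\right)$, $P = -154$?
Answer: $\frac{12853}{1231788} \approx 0.010434$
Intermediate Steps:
$j{\left(E,V \right)} = \frac{154}{3} - \frac{2 V}{3} - \frac{E}{3}$ ($j{\left(E,V \right)} = - \frac{\left(E + V\right) + \left(V - 154\right)}{3} = - \frac{\left(E + V\right) + \left(-154 + V\right)}{3} = - \frac{-154 + E + 2 V}{3} = \frac{154}{3} - \frac{2 V}{3} - \frac{E}{3}$)
$\frac{j{\left(-488,-386 \right)} + 3813}{171487 + 239109} = \frac{\left(\frac{154}{3} - - \frac{772}{3} - - \frac{488}{3}\right) + 3813}{171487 + 239109} = \frac{\left(\frac{154}{3} + \frac{772}{3} + \frac{488}{3}\right) + 3813}{410596} = \left(\frac{1414}{3} + 3813\right) \frac{1}{410596} = \frac{12853}{3} \cdot \frac{1}{410596} = \frac{12853}{1231788}$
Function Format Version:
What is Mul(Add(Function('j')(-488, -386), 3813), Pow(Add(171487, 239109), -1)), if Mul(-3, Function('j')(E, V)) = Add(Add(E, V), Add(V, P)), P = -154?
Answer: Rational(12853, 1231788) ≈ 0.010434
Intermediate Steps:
Function('j')(E, V) = Add(Rational(154, 3), Mul(Rational(-2, 3), V), Mul(Rational(-1, 3), E)) (Function('j')(E, V) = Mul(Rational(-1, 3), Add(Add(E, V), Add(V, -154))) = Mul(Rational(-1, 3), Add(Add(E, V), Add(-154, V))) = Mul(Rational(-1, 3), Add(-154, E, Mul(2, V))) = Add(Rational(154, 3), Mul(Rational(-2, 3), V), Mul(Rational(-1, 3), E)))
Mul(Add(Function('j')(-488, -386), 3813), Pow(Add(171487, 239109), -1)) = Mul(Add(Add(Rational(154, 3), Mul(Rational(-2, 3), -386), Mul(Rational(-1, 3), -488)), 3813), Pow(Add(171487, 239109), -1)) = Mul(Add(Add(Rational(154, 3), Rational(772, 3), Rational(488, 3)), 3813), Pow(410596, -1)) = Mul(Add(Rational(1414, 3), 3813), Rational(1, 410596)) = Mul(Rational(12853, 3), Rational(1, 410596)) = Rational(12853, 1231788)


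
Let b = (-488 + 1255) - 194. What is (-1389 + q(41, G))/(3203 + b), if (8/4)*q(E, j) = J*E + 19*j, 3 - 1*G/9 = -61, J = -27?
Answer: 7059/7552 ≈ 0.93472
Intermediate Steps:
G = 576 (G = 27 - 9*(-61) = 27 + 549 = 576)
q(E, j) = -27*E/2 + 19*j/2 (q(E, j) = (-27*E + 19*j)/2 = -27*E/2 + 19*j/2)
b = 573 (b = 767 - 194 = 573)
(-1389 + q(41, G))/(3203 + b) = (-1389 + (-27/2*41 + (19/2)*576))/(3203 + 573) = (-1389 + (-1107/2 + 5472))/3776 = (-1389 + 9837/2)*(1/3776) = (7059/2)*(1/3776) = 7059/7552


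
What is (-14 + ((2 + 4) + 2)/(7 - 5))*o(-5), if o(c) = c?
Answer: 50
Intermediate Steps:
(-14 + ((2 + 4) + 2)/(7 - 5))*o(-5) = (-14 + ((2 + 4) + 2)/(7 - 5))*(-5) = (-14 + (6 + 2)/2)*(-5) = (-14 + 8*(1/2))*(-5) = (-14 + 4)*(-5) = -10*(-5) = 50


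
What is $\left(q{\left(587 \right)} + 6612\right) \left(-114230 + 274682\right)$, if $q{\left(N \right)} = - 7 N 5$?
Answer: $-2235577716$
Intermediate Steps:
$q{\left(N \right)} = - 35 N$
$\left(q{\left(587 \right)} + 6612\right) \left(-114230 + 274682\right) = \left(\left(-35\right) 587 + 6612\right) \left(-114230 + 274682\right) = \left(-20545 + 6612\right) 160452 = \left(-13933\right) 160452 = -2235577716$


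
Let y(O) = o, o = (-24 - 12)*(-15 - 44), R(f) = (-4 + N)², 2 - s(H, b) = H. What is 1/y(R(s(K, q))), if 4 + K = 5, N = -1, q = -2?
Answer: 1/2124 ≈ 0.00047081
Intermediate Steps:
K = 1 (K = -4 + 5 = 1)
s(H, b) = 2 - H
R(f) = 25 (R(f) = (-4 - 1)² = (-5)² = 25)
o = 2124 (o = -36*(-59) = 2124)
y(O) = 2124
1/y(R(s(K, q))) = 1/2124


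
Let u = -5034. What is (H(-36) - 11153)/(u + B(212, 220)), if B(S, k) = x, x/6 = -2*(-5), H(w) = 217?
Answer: 5468/2487 ≈ 2.1986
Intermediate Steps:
x = 60 (x = 6*(-2*(-5)) = 6*10 = 60)
B(S, k) = 60
(H(-36) - 11153)/(u + B(212, 220)) = (217 - 11153)/(-5034 + 60) = -10936/(-4974) = -10936*(-1/4974) = 5468/2487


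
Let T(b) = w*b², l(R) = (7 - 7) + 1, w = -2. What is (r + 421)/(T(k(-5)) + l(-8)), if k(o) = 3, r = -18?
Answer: -403/17 ≈ -23.706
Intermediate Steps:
l(R) = 1 (l(R) = 0 + 1 = 1)
T(b) = -2*b²
(r + 421)/(T(k(-5)) + l(-8)) = (-18 + 421)/(-2*3² + 1) = 403/(-2*9 + 1) = 403/(-18 + 1) = 403/(-17) = 403*(-1/17) = -403/17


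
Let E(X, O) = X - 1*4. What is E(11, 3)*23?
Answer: 161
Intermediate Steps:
E(X, O) = -4 + X (E(X, O) = X - 4 = -4 + X)
E(11, 3)*23 = (-4 + 11)*23 = 7*23 = 161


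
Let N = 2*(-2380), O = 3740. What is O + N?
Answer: -1020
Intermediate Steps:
N = -4760
O + N = 3740 - 4760 = -1020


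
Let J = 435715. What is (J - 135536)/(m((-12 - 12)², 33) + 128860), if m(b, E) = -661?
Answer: 300179/128199 ≈ 2.3415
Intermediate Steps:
(J - 135536)/(m((-12 - 12)², 33) + 128860) = (435715 - 135536)/(-661 + 128860) = 300179/128199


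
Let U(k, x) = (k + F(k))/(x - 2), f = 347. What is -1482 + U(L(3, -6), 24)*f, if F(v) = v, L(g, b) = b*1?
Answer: -18384/11 ≈ -1671.3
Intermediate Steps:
L(g, b) = b
U(k, x) = 2*k/(-2 + x) (U(k, x) = (k + k)/(x - 2) = (2*k)/(-2 + x) = 2*k/(-2 + x))
-1482 + U(L(3, -6), 24)*f = -1482 + (2*(-6)/(-2 + 24))*347 = -1482 + (2*(-6)/22)*347 = -1482 + (2*(-6)*(1/22))*347 = -1482 - 6/11*347 = -1482 - 2082/11 = -18384/11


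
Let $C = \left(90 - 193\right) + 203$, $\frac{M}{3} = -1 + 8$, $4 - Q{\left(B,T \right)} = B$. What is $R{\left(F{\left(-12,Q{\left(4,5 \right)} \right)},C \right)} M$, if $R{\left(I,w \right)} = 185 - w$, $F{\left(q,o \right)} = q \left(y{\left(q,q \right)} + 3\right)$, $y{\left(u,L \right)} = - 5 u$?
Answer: $1785$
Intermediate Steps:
$Q{\left(B,T \right)} = 4 - B$
$F{\left(q,o \right)} = q \left(3 - 5 q\right)$ ($F{\left(q,o \right)} = q \left(- 5 q + 3\right) = q \left(3 - 5 q\right)$)
$M = 21$ ($M = 3 \left(-1 + 8\right) = 3 \cdot 7 = 21$)
$C = 100$ ($C = -103 + 203 = 100$)
$R{\left(F{\left(-12,Q{\left(4,5 \right)} \right)},C \right)} M = \left(185 - 100\right) 21 = 85 \cdot 21 = 1785$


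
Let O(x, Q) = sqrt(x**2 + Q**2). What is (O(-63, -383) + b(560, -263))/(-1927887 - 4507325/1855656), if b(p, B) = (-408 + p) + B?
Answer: 205977816/3577499586197 - 1855656*sqrt(150658)/3577499586197 ≈ -0.00014376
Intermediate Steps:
b(p, B) = -408 + B + p
O(x, Q) = sqrt(Q**2 + x**2)
(O(-63, -383) + b(560, -263))/(-1927887 - 4507325/1855656) = (sqrt((-383)**2 + (-63)**2) + (-408 - 263 + 560))/(-1927887 - 4507325/1855656) = (sqrt(146689 + 3969) - 111)/(-1927887 - 4507325*1/1855656) = (sqrt(150658) - 111)/(-1927887 - 4507325/1855656) = (-111 + sqrt(150658))/(-3577499586197/1855656) = (-111 + sqrt(150658))*(-1855656/3577499586197) = 205977816/3577499586197 - 1855656*sqrt(150658)/3577499586197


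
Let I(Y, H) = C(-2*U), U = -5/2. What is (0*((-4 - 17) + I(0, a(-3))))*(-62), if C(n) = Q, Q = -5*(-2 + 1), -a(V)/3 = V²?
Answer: 0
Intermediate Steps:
U = -5/2 (U = -5*½ = -5/2 ≈ -2.5000)
a(V) = -3*V²
Q = 5 (Q = -5*(-1) = 5)
C(n) = 5
I(Y, H) = 5
(0*((-4 - 17) + I(0, a(-3))))*(-62) = (0*((-4 - 17) + 5))*(-62) = (0*(-21 + 5))*(-62) = (0*(-16))*(-62) = 0*(-62) = 0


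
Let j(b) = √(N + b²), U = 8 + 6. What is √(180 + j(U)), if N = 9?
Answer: √(180 + √205) ≈ 13.940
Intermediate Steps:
U = 14
j(b) = √(9 + b²)
√(180 + j(U)) = √(180 + √(9 + 14²)) = √(180 + √(9 + 196)) = √(180 + √205)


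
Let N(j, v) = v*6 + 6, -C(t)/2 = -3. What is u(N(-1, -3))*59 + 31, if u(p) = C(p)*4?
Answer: 1447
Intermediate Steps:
C(t) = 6 (C(t) = -2*(-3) = 6)
N(j, v) = 6 + 6*v (N(j, v) = 6*v + 6 = 6 + 6*v)
u(p) = 24 (u(p) = 6*4 = 24)
u(N(-1, -3))*59 + 31 = 24*59 + 31 = 1416 + 31 = 1447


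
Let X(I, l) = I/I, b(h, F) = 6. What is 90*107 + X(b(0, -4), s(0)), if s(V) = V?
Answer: 9631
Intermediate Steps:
X(I, l) = 1
90*107 + X(b(0, -4), s(0)) = 90*107 + 1 = 9630 + 1 = 9631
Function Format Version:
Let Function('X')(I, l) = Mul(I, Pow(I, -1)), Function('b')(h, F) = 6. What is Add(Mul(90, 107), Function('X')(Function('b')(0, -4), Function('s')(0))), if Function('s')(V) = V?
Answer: 9631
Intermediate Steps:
Function('X')(I, l) = 1
Add(Mul(90, 107), Function('X')(Function('b')(0, -4), Function('s')(0))) = Add(Mul(90, 107), 1) = Add(9630, 1) = 9631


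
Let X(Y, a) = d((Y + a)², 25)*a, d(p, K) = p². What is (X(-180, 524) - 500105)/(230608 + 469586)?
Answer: 2445928587133/233398 ≈ 1.0480e+7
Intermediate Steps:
X(Y, a) = a*(Y + a)⁴ (X(Y, a) = ((Y + a)²)²*a = (Y + a)⁴*a = a*(Y + a)⁴)
(X(-180, 524) - 500105)/(230608 + 469586) = (524*(-180 + 524)⁴ - 500105)/(230608 + 469586) = (524*344⁴ - 500105)/700194 = (524*14003408896 - 500105)*(1/700194) = (7337786261504 - 500105)*(1/700194) = 7337785761399*(1/700194) = 2445928587133/233398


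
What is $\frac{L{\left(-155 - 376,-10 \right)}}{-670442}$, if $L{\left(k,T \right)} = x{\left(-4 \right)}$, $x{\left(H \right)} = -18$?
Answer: $\frac{9}{335221} \approx 2.6848 \cdot 10^{-5}$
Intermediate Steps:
$L{\left(k,T \right)} = -18$
$\frac{L{\left(-155 - 376,-10 \right)}}{-670442} = - \frac{18}{-670442} = \left(-18\right) \left(- \frac{1}{670442}\right) = \frac{9}{335221}$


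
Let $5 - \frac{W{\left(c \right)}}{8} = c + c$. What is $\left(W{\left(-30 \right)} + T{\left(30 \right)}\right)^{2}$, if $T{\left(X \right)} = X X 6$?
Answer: $35046400$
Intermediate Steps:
$W{\left(c \right)} = 40 - 16 c$ ($W{\left(c \right)} = 40 - 8 \left(c + c\right) = 40 - 8 \cdot 2 c = 40 - 16 c$)
$T{\left(X \right)} = 6 X^{2}$ ($T{\left(X \right)} = X^{2} \cdot 6 = 6 X^{2}$)
$\left(W{\left(-30 \right)} + T{\left(30 \right)}\right)^{2} = \left(\left(40 - -480\right) + 6 \cdot 30^{2}\right)^{2} = \left(\left(40 + 480\right) + 6 \cdot 900\right)^{2} = \left(520 + 5400\right)^{2} = 5920^{2} = 35046400$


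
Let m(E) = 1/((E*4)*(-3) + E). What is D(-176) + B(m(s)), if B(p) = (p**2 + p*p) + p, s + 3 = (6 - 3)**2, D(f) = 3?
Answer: 3251/1089 ≈ 2.9853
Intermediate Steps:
s = 6 (s = -3 + (6 - 3)**2 = -3 + 3**2 = -3 + 9 = 6)
m(E) = -1/(11*E) (m(E) = 1/((4*E)*(-3) + E) = 1/(-12*E + E) = 1/(-11*E) = -1/(11*E))
B(p) = p + 2*p**2 (B(p) = (p**2 + p**2) + p = 2*p**2 + p = p + 2*p**2)
D(-176) + B(m(s)) = 3 + (-1/11/6)*(1 + 2*(-1/11/6)) = 3 + (-1/11*1/6)*(1 + 2*(-1/11*1/6)) = 3 - (1 + 2*(-1/66))/66 = 3 - (1 - 1/33)/66 = 3 - 1/66*32/33 = 3 - 16/1089 = 3251/1089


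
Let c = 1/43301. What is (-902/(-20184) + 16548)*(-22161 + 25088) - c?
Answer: 21166281878381317/436993692 ≈ 4.8436e+7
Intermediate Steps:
c = 1/43301 ≈ 2.3094e-5
(-902/(-20184) + 16548)*(-22161 + 25088) - c = (-902/(-20184) + 16548)*(-22161 + 25088) - 1*1/43301 = (-902*(-1/20184) + 16548)*2927 - 1/43301 = (451/10092 + 16548)*2927 - 1/43301 = (167002867/10092)*2927 - 1/43301 = 488817391709/10092 - 1/43301 = 21166281878381317/436993692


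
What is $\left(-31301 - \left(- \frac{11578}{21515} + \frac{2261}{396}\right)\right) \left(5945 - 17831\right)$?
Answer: $\frac{528385597587127}{1419990} \approx 3.7211 \cdot 10^{8}$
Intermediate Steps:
$\left(-31301 - \left(- \frac{11578}{21515} + \frac{2261}{396}\right)\right) \left(5945 - 17831\right) = \left(-31301 - \frac{44060527}{8519940}\right) \left(-11886\right) = \left(- \frac{266726702467}{8519940}\right) \left(-11886\right) = \frac{528385597587127}{1419990}$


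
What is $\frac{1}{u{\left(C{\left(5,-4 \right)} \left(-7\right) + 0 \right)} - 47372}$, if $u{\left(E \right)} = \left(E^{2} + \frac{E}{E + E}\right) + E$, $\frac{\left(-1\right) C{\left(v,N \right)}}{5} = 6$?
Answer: $- \frac{2}{6123} \approx -0.00032664$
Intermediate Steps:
$C{\left(v,N \right)} = -30$ ($C{\left(v,N \right)} = \left(-5\right) 6 = -30$)
$u{\left(E \right)} = \frac{1}{2} + E + E^{2}$ ($u{\left(E \right)} = \left(E^{2} + \frac{E}{2 E}\right) + E = \left(E^{2} + \frac{1}{2 E} E\right) + E = \left(E^{2} + \frac{1}{2}\right) + E = \left(\frac{1}{2} + E^{2}\right) + E = \frac{1}{2} + E + E^{2}$)
$\frac{1}{u{\left(C{\left(5,-4 \right)} \left(-7\right) + 0 \right)} - 47372} = \frac{1}{\left(\frac{1}{2} + \left(\left(-30\right) \left(-7\right) + 0\right) + \left(\left(-30\right) \left(-7\right) + 0\right)^{2}\right) - 47372} = \frac{1}{\left(\frac{1}{2} + \left(210 + 0\right) + \left(210 + 0\right)^{2}\right) - 47372} = \frac{1}{\left(\frac{1}{2} + 210 + 210^{2}\right) - 47372} = \frac{1}{\left(\frac{1}{2} + 210 + 44100\right) - 47372} = \frac{1}{\frac{88621}{2} - 47372} = \frac{1}{- \frac{6123}{2}} = - \frac{2}{6123}$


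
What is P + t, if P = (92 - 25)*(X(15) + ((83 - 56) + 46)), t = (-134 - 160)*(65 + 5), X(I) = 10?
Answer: -15019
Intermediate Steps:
t = -20580 (t = -294*70 = -20580)
P = 5561 (P = (92 - 25)*(10 + ((83 - 56) + 46)) = 67*(10 + (27 + 46)) = 67*(10 + 73) = 67*83 = 5561)
P + t = 5561 - 20580 = -15019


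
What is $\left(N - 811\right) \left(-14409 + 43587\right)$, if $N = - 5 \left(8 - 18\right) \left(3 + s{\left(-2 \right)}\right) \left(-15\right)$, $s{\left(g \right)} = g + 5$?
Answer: $-154964358$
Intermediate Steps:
$s{\left(g \right)} = 5 + g$
$N = -4500$ ($N = - 5 \left(8 - 18\right) \left(3 + \left(5 - 2\right)\right) \left(-15\right) = - 5 \left(- 10 \left(3 + 3\right)\right) \left(-15\right) = - 5 \left(\left(-10\right) 6\right) \left(-15\right) = \left(-5\right) \left(-60\right) \left(-15\right) = 300 \left(-15\right) = -4500$)
$\left(N - 811\right) \left(-14409 + 43587\right) = \left(-4500 - 811\right) \left(-14409 + 43587\right) = \left(-5311\right) 29178 = -154964358$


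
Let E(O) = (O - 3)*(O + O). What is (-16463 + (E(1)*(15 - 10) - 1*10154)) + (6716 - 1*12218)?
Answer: -32139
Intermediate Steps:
E(O) = 2*O*(-3 + O) (E(O) = (-3 + O)*(2*O) = 2*O*(-3 + O))
(-16463 + (E(1)*(15 - 10) - 1*10154)) + (6716 - 1*12218) = (-16463 + ((2*1*(-3 + 1))*(15 - 10) - 1*10154)) + (6716 - 1*12218) = (-16463 + ((2*1*(-2))*5 - 10154)) + (6716 - 12218) = (-16463 + (-4*5 - 10154)) - 5502 = (-16463 + (-20 - 10154)) - 5502 = (-16463 - 10174) - 5502 = -26637 - 5502 = -32139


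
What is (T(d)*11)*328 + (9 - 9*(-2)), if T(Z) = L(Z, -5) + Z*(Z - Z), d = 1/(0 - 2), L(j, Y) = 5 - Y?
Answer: 36107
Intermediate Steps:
d = -½ (d = 1/(-2) = -½ ≈ -0.50000)
T(Z) = 10 (T(Z) = (5 - 1*(-5)) + Z*(Z - Z) = (5 + 5) + Z*0 = 10 + 0 = 10)
(T(d)*11)*328 + (9 - 9*(-2)) = (10*11)*328 + (9 - 9*(-2)) = 110*328 + (9 + 18) = 36080 + 27 = 36107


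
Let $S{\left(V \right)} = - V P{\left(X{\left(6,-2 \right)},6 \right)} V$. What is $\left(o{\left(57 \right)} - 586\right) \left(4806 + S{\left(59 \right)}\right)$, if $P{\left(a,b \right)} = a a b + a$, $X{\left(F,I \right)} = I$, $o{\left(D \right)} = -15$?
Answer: $43137376$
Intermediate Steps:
$P{\left(a,b \right)} = a + b a^{2}$ ($P{\left(a,b \right)} = a^{2} b + a = b a^{2} + a = a + b a^{2}$)
$S{\left(V \right)} = - 22 V^{2}$ ($S{\left(V \right)} = - V \left(- 2 \left(1 - 12\right)\right) V = - V \left(\left(-2\right) \left(-11\right)\right) V = - V 22 V = - 22 V V = - 22 V^{2}$)
$\left(o{\left(57 \right)} - 586\right) \left(4806 + S{\left(59 \right)}\right) = \left(-15 - 586\right) \left(4806 - 22 \cdot 59^{2}\right) = - 601 \left(4806 - 76582\right) = \left(-601\right) \left(-71776\right) = 43137376$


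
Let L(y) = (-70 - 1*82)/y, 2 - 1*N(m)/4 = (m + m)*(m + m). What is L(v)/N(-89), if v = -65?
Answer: -19/1029665 ≈ -1.8453e-5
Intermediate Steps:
N(m) = 8 - 16*m² (N(m) = 8 - 4*(m + m)*(m + m) = 8 - 4*2*m*2*m = 8 - 16*m²)
L(y) = -152/y (L(y) = (-70 - 82)/y = -152/y)
L(v)/N(-89) = (-152/(-65))/(8 - 16*(-89)²) = (-152*(-1/65))/(8 - 16*7921) = 152/(65*(8 - 126736)) = (152/65)/(-126728) = (152/65)*(-1/126728) = -19/1029665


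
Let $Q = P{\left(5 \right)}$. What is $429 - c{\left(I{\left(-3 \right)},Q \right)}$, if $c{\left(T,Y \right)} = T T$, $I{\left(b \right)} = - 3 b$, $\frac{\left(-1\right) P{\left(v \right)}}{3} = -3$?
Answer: $348$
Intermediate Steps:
$P{\left(v \right)} = 9$ ($P{\left(v \right)} = \left(-3\right) \left(-3\right) = 9$)
$Q = 9$
$c{\left(T,Y \right)} = T^{2}$
$429 - c{\left(I{\left(-3 \right)},Q \right)} = 429 - \left(\left(-3\right) \left(-3\right)\right)^{2} = 429 - 9^{2} = 429 - 81 = 348$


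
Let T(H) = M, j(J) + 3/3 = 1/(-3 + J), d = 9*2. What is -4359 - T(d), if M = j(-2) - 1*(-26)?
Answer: -21919/5 ≈ -4383.8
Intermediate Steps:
d = 18
j(J) = -1 + 1/(-3 + J)
M = 124/5 (M = (4 - 1*(-2))/(-3 - 2) - 1*(-26) = (4 + 2)/(-5) + 26 = -1/5*6 + 26 = -6/5 + 26 = 124/5 ≈ 24.800)
T(H) = 124/5
-4359 - T(d) = -4359 - 1*124/5 = -4359 - 124/5 = -21919/5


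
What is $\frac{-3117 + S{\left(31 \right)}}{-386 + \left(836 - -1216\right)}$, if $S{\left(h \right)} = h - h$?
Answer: $- \frac{3117}{1666} \approx -1.8709$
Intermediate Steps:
$S{\left(h \right)} = 0$
$\frac{-3117 + S{\left(31 \right)}}{-386 + \left(836 - -1216\right)} = \frac{-3117 + 0}{-386 + \left(836 - -1216\right)} = - \frac{3117}{-386 + \left(836 + 1216\right)} = - \frac{3117}{-386 + 2052} = - \frac{3117}{1666}$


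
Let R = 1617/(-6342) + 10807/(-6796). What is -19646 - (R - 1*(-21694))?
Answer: -42421049137/1026196 ≈ -41338.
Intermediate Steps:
R = -1893503/1026196 (R = 1617*(-1/6342) + 10807*(-1/6796) = -77/302 - 10807/6796 = -1893503/1026196 ≈ -1.8452)
-19646 - (R - 1*(-21694)) = -19646 - (-1893503/1026196 - 1*(-21694)) = -19646 - (-1893503/1026196 + 21694) = -19646 - 1*22260402521/1026196 = -19646 - 22260402521/1026196 = -42421049137/1026196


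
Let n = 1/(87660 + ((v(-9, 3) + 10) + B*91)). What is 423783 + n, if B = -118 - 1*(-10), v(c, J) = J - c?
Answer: 32993201683/77854 ≈ 4.2378e+5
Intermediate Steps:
B = -108 (B = -118 + 10 = -108)
n = 1/77854 (n = 1/(87660 + (((3 - 1*(-9)) + 10) - 108*91)) = 1/(87660 + (((3 + 9) + 10) - 9828)) = 1/(87660 + ((12 + 10) - 9828)) = 1/(87660 + (22 - 9828)) = 1/(87660 - 9806) = 1/77854 ≈ 1.2845e-5)
423783 + n = 423783 + 1/77854 = 32993201683/77854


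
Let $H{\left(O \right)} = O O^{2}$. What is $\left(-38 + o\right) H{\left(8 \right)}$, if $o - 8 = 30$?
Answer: $0$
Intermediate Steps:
$o = 38$ ($o = 8 + 30 = 38$)
$H{\left(O \right)} = O^{3}$
$\left(-38 + o\right) H{\left(8 \right)} = \left(-38 + 38\right) 8^{3} = 0 \cdot 512 = 0$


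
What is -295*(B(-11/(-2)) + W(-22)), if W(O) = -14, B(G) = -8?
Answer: 6490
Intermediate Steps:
-295*(B(-11/(-2)) + W(-22)) = -295*(-8 - 14) = -295*(-22) = 6490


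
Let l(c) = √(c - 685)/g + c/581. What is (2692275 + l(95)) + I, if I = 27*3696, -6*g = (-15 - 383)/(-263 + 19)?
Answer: 1622191022/581 - 732*I*√590/199 ≈ 2.7921e+6 - 89.348*I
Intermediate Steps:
g = -199/732 (g = -(-15 - 383)/(6*(-263 + 19)) = -(-199)/(3*(-244)) = -(-199)*(-1)/(3*244) = -⅙*199/122 = -199/732 ≈ -0.27186)
l(c) = -732*√(-685 + c)/199 + c/581 (l(c) = √(c - 685)/(-199/732) + c/581 = √(-685 + c)*(-732/199) + c*(1/581) = -732*√(-685 + c)/199 + c/581)
I = 99792
(2692275 + l(95)) + I = (2692275 + (-732*√(-685 + 95)/199 + (1/581)*95)) + 99792 = (2692275 + (-732*I*√590/199 + 95/581)) + 99792 = (2692275 + (95/581 - 732*I*√590/199)) + 99792 = (1564211870/581 - 732*I*√590/199) + 99792 = 1622191022/581 - 732*I*√590/199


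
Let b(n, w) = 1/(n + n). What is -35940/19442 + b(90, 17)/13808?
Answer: -44663347079/24160962240 ≈ -1.8486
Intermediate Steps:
b(n, w) = 1/(2*n)
-35940/19442 + b(90, 17)/13808 = -35940/19442 + ((½)/90)/13808 = -35940*1/19442 + ((½)*(1/90))*(1/13808) = -17970/9721 + (1/180)*(1/13808) = -17970/9721 + 1/2485440 = -44663347079/24160962240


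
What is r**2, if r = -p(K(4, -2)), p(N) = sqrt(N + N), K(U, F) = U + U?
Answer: 16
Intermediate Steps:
K(U, F) = 2*U
p(N) = sqrt(2)*sqrt(N) (p(N) = sqrt(2*N) = sqrt(2)*sqrt(N))
r = -4 (r = -sqrt(2)*sqrt(2*4) = -sqrt(2)*sqrt(8) = -sqrt(2)*2*sqrt(2) = -1*4 = -4)
r**2 = (-4)**2 = 16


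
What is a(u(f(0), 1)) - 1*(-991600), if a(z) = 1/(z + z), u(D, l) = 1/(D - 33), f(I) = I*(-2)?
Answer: 1983167/2 ≈ 9.9158e+5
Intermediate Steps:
f(I) = -2*I
u(D, l) = 1/(-33 + D)
a(z) = 1/(2*z)
a(u(f(0), 1)) - 1*(-991600) = 1/(2*(1/(-33 - 2*0))) - 1*(-991600) = 1/(2*(1/(-33 + 0))) + 991600 = 1/(2*(1/(-33))) + 991600 = 1/(2*(-1/33)) + 991600 = (1/2)*(-33) + 991600 = -33/2 + 991600 = 1983167/2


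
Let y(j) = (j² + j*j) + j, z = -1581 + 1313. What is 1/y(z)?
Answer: 1/143380 ≈ 6.9745e-6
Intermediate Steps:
z = -268
y(j) = j + 2*j² (y(j) = (j² + j²) + j = 2*j² + j = j + 2*j²)
1/y(z) = 1/(-268*(1 + 2*(-268))) = 1/(-268*(1 - 536)) = 1/(-268*(-535)) = 1/143380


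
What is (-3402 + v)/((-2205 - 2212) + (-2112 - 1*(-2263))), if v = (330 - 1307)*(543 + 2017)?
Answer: 1252261/2133 ≈ 587.09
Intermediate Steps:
v = -2501120 (v = -977*2560 = -2501120)
(-3402 + v)/((-2205 - 2212) + (-2112 - 1*(-2263))) = (-3402 - 2501120)/((-2205 - 2212) + (-2112 - 1*(-2263))) = -2504522/(-4417 + (-2112 + 2263)) = -2504522/(-4417 + 151) = -2504522/(-4266) = -2504522*(-1/4266) = 1252261/2133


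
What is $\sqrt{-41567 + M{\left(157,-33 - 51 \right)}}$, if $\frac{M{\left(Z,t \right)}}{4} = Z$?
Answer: $i \sqrt{40939} \approx 202.33 i$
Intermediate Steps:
$M{\left(Z,t \right)} = 4 Z$
$\sqrt{-41567 + M{\left(157,-33 - 51 \right)}} = \sqrt{-41567 + 4 \cdot 157} = \sqrt{-41567 + 628} = \sqrt{-40939} = i \sqrt{40939}$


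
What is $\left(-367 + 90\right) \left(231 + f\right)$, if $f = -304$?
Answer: $20221$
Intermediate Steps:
$\left(-367 + 90\right) \left(231 + f\right) = \left(-367 + 90\right) \left(231 - 304\right) = \left(-277\right) \left(-73\right) = 20221$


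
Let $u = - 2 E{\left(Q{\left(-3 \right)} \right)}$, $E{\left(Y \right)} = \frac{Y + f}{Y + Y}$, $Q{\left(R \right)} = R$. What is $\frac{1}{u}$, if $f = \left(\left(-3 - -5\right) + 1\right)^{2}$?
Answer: $\frac{1}{2} \approx 0.5$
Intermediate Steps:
$f = 9$ ($f = \left(\left(-3 + 5\right) + 1\right)^{2} = \left(2 + 1\right)^{2} = 3^{2} = 9$)
$E{\left(Y \right)} = \frac{9 + Y}{2 Y}$ ($E{\left(Y \right)} = \frac{Y + 9}{Y + Y} = \frac{9 + Y}{2 Y}$)
$u = 2$ ($u = - 2 \frac{9 - 3}{2 \left(-3\right)} = - 2 \cdot \frac{1}{2} \left(- \frac{1}{3}\right) 6 = \left(-2\right) \left(-1\right) = 2$)
$\frac{1}{u} = \frac{1}{2}$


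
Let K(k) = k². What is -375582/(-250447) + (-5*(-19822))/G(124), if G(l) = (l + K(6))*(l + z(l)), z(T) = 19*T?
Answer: 17385273977/9937736960 ≈ 1.7494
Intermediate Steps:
G(l) = 20*l*(36 + l) (G(l) = (l + 6²)*(l + 19*l) = (l + 36)*(20*l) = (36 + l)*(20*l) = 20*l*(36 + l))
-375582/(-250447) + (-5*(-19822))/G(124) = -375582/(-250447) + (-5*(-19822))/((20*124*(36 + 124))) = -375582*(-1/250447) + 99110/((20*124*160)) = 375582/250447 + 99110/396800 = 375582/250447 + 99110*(1/396800) = 375582/250447 + 9911/39680 = 17385273977/9937736960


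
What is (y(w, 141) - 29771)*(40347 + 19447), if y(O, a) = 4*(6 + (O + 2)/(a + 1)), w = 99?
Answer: -126275061990/71 ≈ -1.7785e+9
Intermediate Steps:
y(O, a) = 24 + 4*(2 + O)/(1 + a) (y(O, a) = 4*(6 + (2 + O)/(1 + a)) = 24 + 4*(2 + O)/(1 + a))
(y(w, 141) - 29771)*(40347 + 19447) = (4*(8 + 99 + 6*141)/(1 + 141) - 29771)*(40347 + 19447) = (4*(8 + 99 + 846)/142 - 29771)*59794 = (4*(1/142)*953 - 29771)*59794 = (1906/71 - 29771)*59794 = -2111835/71*59794 = -126275061990/71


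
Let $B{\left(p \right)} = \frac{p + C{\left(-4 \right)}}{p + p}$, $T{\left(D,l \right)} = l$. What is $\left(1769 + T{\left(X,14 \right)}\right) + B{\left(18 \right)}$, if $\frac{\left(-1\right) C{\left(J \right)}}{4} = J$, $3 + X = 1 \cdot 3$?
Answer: $\frac{32111}{18} \approx 1783.9$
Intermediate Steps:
$X = 0$ ($X = -3 + 1 \cdot 3 = -3 + 3 = 0$)
$C{\left(J \right)} = - 4 J$
$B{\left(p \right)} = \frac{16 + p}{2 p}$ ($B{\left(p \right)} = \frac{p - -16}{p + p} = \frac{p + 16}{2 p} = \left(16 + p\right) \frac{1}{2 p} = \frac{16 + p}{2 p}$)
$\left(1769 + T{\left(X,14 \right)}\right) + B{\left(18 \right)} = \left(1769 + 14\right) + \frac{16 + 18}{2 \cdot 18} = 1783 + \frac{1}{2} \cdot \frac{1}{18} \cdot 34 = 1783 + \frac{17}{18} = \frac{32111}{18}$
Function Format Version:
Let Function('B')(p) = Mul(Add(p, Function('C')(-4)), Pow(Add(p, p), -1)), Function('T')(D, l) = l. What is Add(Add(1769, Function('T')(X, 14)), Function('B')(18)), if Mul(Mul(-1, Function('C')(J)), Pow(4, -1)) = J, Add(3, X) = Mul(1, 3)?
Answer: Rational(32111, 18) ≈ 1783.9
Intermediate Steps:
X = 0 (X = Add(-3, Mul(1, 3)) = Add(-3, 3) = 0)
Function('C')(J) = Mul(-4, J)
Function('B')(p) = Mul(Rational(1, 2), Pow(p, -1), Add(16, p)) (Function('B')(p) = Mul(Add(p, Mul(-4, -4)), Pow(Add(p, p), -1)) = Mul(Add(p, 16), Pow(Mul(2, p), -1)) = Mul(Add(16, p), Mul(Rational(1, 2), Pow(p, -1))) = Mul(Rational(1, 2), Pow(p, -1), Add(16, p)))
Add(Add(1769, Function('T')(X, 14)), Function('B')(18)) = Add(Add(1769, 14), Mul(Rational(1, 2), Pow(18, -1), Add(16, 18))) = Add(1783, Mul(Rational(1, 2), Rational(1, 18), 34)) = Add(1783, Rational(17, 18)) = Rational(32111, 18)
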